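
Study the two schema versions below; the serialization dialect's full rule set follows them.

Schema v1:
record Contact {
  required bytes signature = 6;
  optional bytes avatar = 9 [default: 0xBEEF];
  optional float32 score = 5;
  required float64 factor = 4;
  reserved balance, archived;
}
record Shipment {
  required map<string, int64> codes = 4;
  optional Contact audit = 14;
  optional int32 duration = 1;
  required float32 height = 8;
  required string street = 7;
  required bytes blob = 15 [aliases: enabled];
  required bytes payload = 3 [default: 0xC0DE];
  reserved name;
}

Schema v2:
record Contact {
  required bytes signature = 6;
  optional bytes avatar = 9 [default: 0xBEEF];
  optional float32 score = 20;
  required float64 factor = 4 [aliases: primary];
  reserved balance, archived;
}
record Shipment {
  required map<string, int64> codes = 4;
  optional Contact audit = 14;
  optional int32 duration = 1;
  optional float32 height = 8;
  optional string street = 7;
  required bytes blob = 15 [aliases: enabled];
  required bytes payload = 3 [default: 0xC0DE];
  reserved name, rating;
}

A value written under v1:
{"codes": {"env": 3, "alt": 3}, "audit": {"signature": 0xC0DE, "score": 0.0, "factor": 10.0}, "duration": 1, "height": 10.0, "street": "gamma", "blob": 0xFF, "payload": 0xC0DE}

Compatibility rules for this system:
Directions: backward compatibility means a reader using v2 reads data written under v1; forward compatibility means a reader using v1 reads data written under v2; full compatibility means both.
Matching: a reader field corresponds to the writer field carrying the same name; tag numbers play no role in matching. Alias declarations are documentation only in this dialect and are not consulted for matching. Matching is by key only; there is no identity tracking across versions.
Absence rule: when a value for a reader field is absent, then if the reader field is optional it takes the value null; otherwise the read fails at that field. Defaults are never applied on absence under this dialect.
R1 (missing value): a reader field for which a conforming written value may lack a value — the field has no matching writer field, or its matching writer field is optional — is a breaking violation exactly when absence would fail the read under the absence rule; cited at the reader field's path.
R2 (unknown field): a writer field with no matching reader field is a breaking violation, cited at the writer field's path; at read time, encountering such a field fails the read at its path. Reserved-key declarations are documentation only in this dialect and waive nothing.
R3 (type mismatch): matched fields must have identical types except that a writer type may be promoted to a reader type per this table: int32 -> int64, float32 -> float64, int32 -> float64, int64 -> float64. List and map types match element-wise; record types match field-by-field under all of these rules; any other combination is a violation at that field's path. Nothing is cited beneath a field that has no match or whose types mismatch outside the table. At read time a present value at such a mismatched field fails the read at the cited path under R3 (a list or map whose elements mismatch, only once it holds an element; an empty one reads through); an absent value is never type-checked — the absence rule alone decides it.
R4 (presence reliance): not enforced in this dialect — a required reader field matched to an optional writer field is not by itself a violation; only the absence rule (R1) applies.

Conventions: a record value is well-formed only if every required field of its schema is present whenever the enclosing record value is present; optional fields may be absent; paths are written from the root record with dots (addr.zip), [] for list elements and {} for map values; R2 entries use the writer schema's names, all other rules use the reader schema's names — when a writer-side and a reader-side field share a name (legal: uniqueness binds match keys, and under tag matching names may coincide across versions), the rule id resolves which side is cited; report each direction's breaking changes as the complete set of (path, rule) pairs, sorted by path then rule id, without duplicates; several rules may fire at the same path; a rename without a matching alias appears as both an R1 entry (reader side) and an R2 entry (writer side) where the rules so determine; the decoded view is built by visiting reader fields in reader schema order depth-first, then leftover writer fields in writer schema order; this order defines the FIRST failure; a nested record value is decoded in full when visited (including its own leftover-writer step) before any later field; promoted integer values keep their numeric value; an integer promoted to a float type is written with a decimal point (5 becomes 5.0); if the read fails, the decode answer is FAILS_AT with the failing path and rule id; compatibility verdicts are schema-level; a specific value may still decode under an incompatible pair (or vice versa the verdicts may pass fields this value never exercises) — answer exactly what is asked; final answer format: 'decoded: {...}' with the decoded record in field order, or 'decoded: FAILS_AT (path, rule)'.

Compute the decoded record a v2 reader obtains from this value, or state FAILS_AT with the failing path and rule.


the writer's type comes first in each Shipment pair
migrating the Shipment value to v2:
  codes := {"env": 3, "alt": 3}
  audit.signature := 0xC0DE
  audit.avatar := null (not supplied -> null)
  audit.score := 0.0
  audit.factor := 10.0
  duration := 1
  height := 10.0
  street := "gamma"
  blob := 0xFF
  payload := 0xC0DE
  => decoded: {"codes": {"env": 3, "alt": 3}, "audit": {"signature": 0xC0DE, "avatar": null, "score": 0.0, "factor": 10.0}, "duration": 1, "height": 10.0, "street": "gamma", "blob": 0xFF, "payload": 0xC0DE}
the rest of the Shipment diff is inert for this question:
  field height in record Shipment: required changed to optional -> schema-level compatibility only; this Shipment value's decode is unchanged
  field score in record Contact: tag 5 changed to 20 -> no rule fires on it and the decoded Shipment view is identical with or without it
  field street in record Shipment: required changed to optional -> schema-level compatibility only; this Shipment value's decode is unchanged

decoded: {"codes": {"env": 3, "alt": 3}, "audit": {"signature": 0xC0DE, "avatar": null, "score": 0.0, "factor": 10.0}, "duration": 1, "height": 10.0, "street": "gamma", "blob": 0xFF, "payload": 0xC0DE}


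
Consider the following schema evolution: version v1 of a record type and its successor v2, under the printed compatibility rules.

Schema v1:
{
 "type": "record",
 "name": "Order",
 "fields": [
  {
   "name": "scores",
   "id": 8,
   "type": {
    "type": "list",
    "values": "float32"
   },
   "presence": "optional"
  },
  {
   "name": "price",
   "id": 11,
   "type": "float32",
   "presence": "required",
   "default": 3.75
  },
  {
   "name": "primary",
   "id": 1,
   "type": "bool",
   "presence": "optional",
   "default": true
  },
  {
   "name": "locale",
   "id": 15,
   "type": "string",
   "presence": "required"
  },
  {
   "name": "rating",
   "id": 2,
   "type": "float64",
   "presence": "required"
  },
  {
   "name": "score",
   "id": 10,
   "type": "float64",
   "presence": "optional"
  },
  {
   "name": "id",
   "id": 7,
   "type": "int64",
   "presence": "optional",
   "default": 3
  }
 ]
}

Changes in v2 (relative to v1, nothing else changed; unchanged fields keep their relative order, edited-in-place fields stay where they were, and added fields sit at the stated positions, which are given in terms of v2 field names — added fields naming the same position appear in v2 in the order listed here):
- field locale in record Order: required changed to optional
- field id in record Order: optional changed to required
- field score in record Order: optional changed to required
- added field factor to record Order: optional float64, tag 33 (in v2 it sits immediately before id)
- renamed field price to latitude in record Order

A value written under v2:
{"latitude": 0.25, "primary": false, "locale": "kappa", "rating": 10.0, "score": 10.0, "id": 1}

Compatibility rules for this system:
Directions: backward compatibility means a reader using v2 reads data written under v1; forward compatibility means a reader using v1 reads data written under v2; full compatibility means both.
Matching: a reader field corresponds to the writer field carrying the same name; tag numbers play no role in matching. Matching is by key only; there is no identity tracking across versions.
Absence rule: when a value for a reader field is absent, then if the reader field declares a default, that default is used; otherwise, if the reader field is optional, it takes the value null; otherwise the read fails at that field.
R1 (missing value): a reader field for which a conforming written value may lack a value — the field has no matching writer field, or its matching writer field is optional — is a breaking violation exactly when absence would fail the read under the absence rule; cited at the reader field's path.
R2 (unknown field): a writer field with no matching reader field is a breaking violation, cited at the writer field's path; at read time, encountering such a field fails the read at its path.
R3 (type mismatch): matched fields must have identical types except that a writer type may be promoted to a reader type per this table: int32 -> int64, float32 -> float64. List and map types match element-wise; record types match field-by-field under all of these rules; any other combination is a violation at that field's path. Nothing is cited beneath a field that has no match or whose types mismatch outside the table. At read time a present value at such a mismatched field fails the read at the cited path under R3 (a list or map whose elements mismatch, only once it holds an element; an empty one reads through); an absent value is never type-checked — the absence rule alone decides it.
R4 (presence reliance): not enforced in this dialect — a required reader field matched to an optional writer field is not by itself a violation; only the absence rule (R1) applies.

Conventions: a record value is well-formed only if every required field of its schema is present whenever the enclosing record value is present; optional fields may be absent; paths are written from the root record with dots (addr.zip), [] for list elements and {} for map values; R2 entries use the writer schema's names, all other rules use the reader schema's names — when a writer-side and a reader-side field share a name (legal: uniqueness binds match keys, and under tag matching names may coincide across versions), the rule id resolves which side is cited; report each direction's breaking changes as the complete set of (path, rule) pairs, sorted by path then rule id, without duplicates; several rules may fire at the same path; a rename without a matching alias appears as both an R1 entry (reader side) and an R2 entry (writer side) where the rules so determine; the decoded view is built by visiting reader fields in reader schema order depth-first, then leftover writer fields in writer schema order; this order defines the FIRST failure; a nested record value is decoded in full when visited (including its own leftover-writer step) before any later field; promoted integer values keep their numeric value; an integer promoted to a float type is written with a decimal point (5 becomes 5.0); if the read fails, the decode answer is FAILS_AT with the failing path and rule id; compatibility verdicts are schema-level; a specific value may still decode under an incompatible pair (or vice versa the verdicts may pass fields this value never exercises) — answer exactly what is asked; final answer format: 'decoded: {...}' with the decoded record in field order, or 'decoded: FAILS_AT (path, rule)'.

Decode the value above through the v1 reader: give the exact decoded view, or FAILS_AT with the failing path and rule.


the writer's type comes first in each Order pair
migrating the Order value to v1:
  scores := null (not supplied -> null)
  price := 3.75 (no value, default fills)
  primary := false
  locale := "kappa"
  rating := 10.0
  score := 10.0
  id := 1
  read fails at latitude under R2 (unknown field)
  => FAILS_AT (latitude, R2)
the rest of the Order diff is inert for this question:
  field locale in record Order: required changed to optional -> changes Order's schema-level verdicts only — the decode of this value is the same
  field id in record Order: optional changed to required -> no rule fires on it and the decoded Order view is identical with or without it
  field score in record Order: optional changed to required -> changes Order's schema-level verdicts only — the decode of this value is the same
  added field factor to record Order: optional float64, tag 33 (in v2 it sits immediately before id) -> changes Order's schema-level verdicts only — the decode of this value is the same

decoded: FAILS_AT (latitude, R2)


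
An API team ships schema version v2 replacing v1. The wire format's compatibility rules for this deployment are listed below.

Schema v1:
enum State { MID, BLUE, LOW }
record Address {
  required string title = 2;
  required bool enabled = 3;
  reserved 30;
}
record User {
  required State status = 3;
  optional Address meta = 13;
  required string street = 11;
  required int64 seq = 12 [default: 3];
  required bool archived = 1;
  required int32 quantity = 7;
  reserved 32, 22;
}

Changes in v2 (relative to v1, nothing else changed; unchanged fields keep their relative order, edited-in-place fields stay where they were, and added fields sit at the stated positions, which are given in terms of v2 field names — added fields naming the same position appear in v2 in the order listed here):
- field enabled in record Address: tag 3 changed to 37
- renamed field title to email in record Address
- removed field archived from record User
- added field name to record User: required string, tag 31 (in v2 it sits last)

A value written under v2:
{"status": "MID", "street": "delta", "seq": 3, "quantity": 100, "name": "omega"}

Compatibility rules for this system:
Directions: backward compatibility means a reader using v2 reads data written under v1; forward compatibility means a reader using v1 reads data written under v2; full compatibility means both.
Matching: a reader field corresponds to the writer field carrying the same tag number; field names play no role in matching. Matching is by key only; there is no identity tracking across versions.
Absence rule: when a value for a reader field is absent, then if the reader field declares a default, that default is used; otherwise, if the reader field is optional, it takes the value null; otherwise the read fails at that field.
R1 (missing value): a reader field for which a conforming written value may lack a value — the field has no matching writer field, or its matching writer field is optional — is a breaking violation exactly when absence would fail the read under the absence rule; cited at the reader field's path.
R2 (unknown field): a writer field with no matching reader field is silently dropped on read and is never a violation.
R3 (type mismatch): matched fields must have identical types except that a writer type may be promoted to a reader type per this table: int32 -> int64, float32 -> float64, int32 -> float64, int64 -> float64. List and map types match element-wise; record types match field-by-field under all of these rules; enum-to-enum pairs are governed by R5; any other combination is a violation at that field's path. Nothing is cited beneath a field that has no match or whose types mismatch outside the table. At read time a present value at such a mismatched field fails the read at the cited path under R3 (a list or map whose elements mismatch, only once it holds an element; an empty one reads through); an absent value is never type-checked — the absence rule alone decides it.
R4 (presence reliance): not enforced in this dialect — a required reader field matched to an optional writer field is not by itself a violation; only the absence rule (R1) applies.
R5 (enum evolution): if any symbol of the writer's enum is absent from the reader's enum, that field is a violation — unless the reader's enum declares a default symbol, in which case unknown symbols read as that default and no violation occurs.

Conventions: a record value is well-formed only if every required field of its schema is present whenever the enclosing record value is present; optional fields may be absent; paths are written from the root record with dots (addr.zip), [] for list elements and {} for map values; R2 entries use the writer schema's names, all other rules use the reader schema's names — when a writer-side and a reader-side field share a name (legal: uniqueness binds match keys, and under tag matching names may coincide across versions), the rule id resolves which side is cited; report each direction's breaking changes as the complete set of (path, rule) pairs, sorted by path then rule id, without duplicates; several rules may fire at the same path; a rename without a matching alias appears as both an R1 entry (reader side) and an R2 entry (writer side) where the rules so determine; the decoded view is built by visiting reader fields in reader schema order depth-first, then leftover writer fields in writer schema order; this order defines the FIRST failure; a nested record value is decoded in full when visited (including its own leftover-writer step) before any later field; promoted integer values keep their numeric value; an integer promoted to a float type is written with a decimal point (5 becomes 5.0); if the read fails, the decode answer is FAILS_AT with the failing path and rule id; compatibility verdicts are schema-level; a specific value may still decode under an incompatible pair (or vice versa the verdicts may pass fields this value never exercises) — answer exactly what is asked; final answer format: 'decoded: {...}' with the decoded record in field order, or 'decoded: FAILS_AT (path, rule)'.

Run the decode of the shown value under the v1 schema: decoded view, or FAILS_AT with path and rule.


decoded: FAILS_AT (archived, R1)

arrows below run writer -> reader for User
decode walk for User under reader schema v1:
  status := "MID"
  meta := null (absent, optional -> null)
  street := "delta"
  seq := 3
  read fails at archived under R1 (no fill)
  => FAILS_AT (archived, R1)
diffs on User not affecting the asked answer:
  field enabled in record Address: tag 3 changed to 37 -> affects the rule determinations only; this particular User value decodes identically
  renamed field title to email in record Address -> triggers nothing under the printed rules; the User answer is the same either way
  added field name to record User: required string, tag 31 (in v2 it sits last) -> affects the rule determinations only; this particular User value decodes identically


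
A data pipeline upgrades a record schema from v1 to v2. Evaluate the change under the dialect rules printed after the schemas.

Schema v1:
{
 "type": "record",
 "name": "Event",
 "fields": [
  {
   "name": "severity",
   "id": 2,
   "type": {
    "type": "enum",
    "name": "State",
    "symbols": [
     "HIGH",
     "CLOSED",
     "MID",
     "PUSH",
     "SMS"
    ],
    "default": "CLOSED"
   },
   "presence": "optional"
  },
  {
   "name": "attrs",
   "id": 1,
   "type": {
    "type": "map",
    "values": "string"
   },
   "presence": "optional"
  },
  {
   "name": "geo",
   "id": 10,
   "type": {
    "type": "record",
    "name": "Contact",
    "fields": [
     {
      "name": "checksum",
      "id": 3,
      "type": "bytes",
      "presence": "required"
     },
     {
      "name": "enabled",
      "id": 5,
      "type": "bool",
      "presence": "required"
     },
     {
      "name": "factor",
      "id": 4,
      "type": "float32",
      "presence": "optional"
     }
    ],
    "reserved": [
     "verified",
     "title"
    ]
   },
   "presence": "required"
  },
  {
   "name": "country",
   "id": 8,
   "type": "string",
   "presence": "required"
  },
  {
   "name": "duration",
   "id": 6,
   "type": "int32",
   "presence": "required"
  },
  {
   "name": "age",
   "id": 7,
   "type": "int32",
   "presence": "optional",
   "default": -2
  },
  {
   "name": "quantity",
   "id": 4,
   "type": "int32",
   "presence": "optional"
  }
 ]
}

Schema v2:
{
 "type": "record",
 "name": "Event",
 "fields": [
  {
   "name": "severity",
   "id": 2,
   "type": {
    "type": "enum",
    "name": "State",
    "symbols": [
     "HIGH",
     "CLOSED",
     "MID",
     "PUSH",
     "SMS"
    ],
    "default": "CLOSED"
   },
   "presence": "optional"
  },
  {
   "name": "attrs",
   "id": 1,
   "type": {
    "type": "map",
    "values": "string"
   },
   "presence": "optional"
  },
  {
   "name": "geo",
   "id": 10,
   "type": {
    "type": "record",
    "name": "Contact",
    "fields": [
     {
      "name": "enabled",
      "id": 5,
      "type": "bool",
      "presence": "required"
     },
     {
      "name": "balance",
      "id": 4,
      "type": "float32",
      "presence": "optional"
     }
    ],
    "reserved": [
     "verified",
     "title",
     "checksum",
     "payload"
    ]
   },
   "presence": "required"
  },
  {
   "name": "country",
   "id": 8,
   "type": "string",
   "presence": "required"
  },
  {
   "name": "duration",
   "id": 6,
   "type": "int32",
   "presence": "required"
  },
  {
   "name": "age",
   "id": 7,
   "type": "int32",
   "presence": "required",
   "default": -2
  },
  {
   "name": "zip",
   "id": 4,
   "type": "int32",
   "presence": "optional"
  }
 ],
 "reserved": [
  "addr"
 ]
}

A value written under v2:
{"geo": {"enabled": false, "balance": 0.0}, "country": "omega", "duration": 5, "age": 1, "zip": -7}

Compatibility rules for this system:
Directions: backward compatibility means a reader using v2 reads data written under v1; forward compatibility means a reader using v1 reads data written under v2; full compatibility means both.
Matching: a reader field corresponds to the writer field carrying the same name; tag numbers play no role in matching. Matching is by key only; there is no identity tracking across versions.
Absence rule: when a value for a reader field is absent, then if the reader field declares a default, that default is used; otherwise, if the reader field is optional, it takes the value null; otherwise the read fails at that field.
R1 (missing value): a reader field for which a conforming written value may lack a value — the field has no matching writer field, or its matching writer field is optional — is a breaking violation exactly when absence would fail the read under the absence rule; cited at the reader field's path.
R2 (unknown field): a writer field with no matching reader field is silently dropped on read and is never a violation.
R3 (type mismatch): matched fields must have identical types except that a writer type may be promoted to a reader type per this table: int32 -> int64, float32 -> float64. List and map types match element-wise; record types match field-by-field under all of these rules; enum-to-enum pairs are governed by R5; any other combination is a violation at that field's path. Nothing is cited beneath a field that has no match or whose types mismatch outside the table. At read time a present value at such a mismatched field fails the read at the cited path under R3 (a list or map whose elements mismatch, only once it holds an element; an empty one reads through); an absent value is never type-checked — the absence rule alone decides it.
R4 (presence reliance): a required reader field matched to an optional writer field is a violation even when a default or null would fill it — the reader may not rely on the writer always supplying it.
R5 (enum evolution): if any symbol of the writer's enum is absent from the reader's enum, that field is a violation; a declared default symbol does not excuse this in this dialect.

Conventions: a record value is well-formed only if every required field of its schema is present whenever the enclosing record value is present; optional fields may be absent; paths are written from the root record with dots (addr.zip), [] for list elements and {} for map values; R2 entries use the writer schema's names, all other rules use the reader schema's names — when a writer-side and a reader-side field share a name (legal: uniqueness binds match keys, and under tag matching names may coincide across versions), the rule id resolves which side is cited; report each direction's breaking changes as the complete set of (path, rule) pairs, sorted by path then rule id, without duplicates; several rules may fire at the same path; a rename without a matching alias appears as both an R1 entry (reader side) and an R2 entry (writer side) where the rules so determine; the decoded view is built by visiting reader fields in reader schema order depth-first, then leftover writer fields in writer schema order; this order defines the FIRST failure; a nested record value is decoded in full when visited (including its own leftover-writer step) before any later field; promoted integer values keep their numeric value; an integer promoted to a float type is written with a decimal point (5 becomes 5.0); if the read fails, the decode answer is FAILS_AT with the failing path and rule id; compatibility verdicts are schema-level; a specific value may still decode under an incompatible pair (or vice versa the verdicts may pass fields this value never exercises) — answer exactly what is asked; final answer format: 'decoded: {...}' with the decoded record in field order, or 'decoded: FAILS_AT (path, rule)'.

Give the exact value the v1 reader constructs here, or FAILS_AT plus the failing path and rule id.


the writer's type comes first in each Event pair
decoding the Event value with the v1 reader:
  severity := null (absent, optional -> null)
  attrs := null (absent, optional -> null)
  read fails at geo.checksum under R1 (no fill)
  => FAILS_AT (geo.checksum, R1)
diffs on Event not affecting the asked answer:
  renamed field quantity to zip in record Event -> triggers nothing under the printed rules; the Event answer is the same either way
  field age in record Event: optional changed to required -> shifts the Event verdicts, not this decode
  renamed field factor to balance in record Contact -> triggers nothing under the printed rules; the Event answer is the same either way

decoded: FAILS_AT (geo.checksum, R1)


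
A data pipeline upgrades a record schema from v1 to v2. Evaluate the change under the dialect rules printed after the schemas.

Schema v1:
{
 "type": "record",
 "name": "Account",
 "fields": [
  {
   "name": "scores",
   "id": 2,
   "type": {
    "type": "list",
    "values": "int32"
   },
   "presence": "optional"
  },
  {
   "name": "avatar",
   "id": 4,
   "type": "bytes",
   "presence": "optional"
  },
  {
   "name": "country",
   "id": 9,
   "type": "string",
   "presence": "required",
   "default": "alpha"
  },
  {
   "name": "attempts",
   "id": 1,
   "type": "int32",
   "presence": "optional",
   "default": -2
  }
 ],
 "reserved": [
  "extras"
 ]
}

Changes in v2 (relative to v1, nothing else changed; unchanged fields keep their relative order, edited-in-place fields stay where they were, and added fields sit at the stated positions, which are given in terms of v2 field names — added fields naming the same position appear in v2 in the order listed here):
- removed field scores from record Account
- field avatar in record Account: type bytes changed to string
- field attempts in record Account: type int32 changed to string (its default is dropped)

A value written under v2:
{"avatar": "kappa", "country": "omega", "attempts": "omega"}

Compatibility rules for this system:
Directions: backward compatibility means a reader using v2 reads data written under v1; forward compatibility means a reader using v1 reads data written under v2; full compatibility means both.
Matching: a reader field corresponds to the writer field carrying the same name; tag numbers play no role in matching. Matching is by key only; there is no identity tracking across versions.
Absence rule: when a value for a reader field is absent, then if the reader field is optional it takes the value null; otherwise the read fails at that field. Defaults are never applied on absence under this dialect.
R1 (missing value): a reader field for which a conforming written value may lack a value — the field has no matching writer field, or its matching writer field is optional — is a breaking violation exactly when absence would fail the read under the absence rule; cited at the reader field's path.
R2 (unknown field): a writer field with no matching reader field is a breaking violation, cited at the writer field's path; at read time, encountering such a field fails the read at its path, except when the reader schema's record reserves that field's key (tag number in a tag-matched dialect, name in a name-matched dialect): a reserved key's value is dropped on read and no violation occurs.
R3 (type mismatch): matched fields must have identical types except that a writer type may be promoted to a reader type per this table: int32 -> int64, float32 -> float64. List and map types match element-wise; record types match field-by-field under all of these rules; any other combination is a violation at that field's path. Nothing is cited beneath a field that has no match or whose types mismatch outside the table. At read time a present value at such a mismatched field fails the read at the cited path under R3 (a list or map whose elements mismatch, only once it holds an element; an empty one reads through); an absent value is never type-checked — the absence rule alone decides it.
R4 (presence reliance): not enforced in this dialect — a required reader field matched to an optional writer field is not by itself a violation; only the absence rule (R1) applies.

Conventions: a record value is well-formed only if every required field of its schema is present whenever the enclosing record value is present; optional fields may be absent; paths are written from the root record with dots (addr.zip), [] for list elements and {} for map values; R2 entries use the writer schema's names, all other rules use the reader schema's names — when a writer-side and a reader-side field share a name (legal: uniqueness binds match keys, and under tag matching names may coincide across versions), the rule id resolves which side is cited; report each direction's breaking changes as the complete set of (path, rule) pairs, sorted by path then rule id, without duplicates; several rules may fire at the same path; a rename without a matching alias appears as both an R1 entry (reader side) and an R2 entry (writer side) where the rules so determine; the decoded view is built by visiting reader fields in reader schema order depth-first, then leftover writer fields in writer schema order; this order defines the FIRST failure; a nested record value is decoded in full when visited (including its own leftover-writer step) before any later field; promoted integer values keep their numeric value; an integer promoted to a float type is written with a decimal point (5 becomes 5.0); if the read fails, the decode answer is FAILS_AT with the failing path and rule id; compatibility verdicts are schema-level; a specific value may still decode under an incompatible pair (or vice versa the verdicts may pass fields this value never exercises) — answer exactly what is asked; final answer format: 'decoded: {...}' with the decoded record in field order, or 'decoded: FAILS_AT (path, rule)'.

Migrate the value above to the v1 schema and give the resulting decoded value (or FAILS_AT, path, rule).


decoded: FAILS_AT (avatar, R3)

in Account below, arrows point writer -> reader
decode walk for Account under reader schema v1:
  scores := null (absent, optional -> null)
  read fails at avatar under R3
  => FAILS_AT (avatar, R3)
ruling out the remaining Account differences:
  removed field scores from record Account -> schema-level compatibility only; this Account value's decode is unchanged
  field attempts in record Account: type int32 changed to string (its default is dropped) -> schema-level compatibility only; this Account value's decode is unchanged


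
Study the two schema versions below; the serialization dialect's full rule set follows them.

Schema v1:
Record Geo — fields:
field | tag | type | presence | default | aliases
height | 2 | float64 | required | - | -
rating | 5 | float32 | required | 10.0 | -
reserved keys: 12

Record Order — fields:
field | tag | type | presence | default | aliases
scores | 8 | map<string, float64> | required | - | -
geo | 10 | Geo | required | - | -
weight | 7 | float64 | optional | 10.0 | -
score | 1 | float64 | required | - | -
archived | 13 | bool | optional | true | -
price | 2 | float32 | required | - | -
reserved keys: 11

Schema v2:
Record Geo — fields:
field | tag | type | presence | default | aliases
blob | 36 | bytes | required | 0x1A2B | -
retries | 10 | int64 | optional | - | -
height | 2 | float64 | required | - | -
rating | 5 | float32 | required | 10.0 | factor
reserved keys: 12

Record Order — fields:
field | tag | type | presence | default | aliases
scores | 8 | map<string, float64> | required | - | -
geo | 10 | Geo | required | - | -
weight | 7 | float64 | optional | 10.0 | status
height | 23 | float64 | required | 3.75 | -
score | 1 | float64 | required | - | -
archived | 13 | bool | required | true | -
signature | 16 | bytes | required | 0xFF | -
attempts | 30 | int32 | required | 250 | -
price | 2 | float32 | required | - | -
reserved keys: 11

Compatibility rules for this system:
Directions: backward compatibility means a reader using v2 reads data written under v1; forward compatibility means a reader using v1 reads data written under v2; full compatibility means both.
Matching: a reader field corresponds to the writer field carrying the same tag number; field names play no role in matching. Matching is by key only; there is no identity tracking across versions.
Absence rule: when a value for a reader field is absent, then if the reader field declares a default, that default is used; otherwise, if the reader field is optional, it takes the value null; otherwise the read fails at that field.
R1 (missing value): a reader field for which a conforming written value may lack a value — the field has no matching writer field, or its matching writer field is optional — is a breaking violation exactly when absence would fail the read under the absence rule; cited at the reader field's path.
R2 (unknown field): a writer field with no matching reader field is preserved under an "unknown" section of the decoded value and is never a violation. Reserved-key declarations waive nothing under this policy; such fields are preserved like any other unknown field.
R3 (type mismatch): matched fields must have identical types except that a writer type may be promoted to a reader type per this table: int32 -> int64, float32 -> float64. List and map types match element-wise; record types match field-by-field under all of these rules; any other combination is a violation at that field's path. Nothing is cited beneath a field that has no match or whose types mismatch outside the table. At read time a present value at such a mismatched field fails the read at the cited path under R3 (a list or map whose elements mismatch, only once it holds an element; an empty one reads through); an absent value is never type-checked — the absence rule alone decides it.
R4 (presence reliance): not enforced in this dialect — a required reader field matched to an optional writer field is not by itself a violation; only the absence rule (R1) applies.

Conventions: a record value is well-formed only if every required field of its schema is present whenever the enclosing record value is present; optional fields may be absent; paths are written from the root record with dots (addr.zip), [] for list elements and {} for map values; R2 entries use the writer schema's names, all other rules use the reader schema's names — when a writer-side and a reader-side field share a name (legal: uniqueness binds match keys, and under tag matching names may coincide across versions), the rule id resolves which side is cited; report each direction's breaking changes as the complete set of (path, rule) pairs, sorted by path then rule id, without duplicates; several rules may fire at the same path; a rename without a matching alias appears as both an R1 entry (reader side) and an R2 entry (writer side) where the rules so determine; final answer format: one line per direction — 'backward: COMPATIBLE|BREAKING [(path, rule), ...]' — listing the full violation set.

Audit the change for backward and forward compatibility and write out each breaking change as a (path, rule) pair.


backward: COMPATIBLE []; forward: COMPATIBLE []

in Order below, arrows point writer -> reader
backward pass over Order, reader schema v2, writer schema v1:
  map<string, float64> -> map<string, float64>, writer required: scores aligns to scores
  Geo -> Geo, writer required: geo aligns to geo
  float64 -> float64, writer optional: weight aligns to weight
  height: no writer match
  float64 -> float64, writer required: score aligns to score
  bool -> bool, writer optional: archived aligns to archived
  signature: no writer match
  attempts: no writer match
  float32 -> float32, writer required: price aligns to price
  geo.blob: no writer match
  geo.retries: no writer match
  float64 -> float64, writer required: geo.height aligns to geo.height
  float32 -> float32, writer required: geo.rating aligns to geo.rating
  => backward: COMPATIBLE
forward pass over Order, reader schema v1, writer schema v2:
  map<string, float64> -> map<string, float64>, writer required: scores aligns to scores
  Geo -> Geo, writer required: geo aligns to geo
  float64 -> float64, writer optional: weight aligns to weight
  float64 -> float64, writer required: score aligns to score
  bool -> bool, writer required: archived aligns to archived
  float32 -> float32, writer required: price aligns to price
  writer field height has no reader counterpart
  writer field signature has no reader counterpart
  writer field attempts has no reader counterpart
  float64 -> float64, writer required: geo.height aligns to geo.height
  float32 -> float32, writer required: geo.rating aligns to geo.rating
  writer field geo.blob has no reader counterpart
  writer field geo.retries has no reader counterpart
  => forward: COMPATIBLE


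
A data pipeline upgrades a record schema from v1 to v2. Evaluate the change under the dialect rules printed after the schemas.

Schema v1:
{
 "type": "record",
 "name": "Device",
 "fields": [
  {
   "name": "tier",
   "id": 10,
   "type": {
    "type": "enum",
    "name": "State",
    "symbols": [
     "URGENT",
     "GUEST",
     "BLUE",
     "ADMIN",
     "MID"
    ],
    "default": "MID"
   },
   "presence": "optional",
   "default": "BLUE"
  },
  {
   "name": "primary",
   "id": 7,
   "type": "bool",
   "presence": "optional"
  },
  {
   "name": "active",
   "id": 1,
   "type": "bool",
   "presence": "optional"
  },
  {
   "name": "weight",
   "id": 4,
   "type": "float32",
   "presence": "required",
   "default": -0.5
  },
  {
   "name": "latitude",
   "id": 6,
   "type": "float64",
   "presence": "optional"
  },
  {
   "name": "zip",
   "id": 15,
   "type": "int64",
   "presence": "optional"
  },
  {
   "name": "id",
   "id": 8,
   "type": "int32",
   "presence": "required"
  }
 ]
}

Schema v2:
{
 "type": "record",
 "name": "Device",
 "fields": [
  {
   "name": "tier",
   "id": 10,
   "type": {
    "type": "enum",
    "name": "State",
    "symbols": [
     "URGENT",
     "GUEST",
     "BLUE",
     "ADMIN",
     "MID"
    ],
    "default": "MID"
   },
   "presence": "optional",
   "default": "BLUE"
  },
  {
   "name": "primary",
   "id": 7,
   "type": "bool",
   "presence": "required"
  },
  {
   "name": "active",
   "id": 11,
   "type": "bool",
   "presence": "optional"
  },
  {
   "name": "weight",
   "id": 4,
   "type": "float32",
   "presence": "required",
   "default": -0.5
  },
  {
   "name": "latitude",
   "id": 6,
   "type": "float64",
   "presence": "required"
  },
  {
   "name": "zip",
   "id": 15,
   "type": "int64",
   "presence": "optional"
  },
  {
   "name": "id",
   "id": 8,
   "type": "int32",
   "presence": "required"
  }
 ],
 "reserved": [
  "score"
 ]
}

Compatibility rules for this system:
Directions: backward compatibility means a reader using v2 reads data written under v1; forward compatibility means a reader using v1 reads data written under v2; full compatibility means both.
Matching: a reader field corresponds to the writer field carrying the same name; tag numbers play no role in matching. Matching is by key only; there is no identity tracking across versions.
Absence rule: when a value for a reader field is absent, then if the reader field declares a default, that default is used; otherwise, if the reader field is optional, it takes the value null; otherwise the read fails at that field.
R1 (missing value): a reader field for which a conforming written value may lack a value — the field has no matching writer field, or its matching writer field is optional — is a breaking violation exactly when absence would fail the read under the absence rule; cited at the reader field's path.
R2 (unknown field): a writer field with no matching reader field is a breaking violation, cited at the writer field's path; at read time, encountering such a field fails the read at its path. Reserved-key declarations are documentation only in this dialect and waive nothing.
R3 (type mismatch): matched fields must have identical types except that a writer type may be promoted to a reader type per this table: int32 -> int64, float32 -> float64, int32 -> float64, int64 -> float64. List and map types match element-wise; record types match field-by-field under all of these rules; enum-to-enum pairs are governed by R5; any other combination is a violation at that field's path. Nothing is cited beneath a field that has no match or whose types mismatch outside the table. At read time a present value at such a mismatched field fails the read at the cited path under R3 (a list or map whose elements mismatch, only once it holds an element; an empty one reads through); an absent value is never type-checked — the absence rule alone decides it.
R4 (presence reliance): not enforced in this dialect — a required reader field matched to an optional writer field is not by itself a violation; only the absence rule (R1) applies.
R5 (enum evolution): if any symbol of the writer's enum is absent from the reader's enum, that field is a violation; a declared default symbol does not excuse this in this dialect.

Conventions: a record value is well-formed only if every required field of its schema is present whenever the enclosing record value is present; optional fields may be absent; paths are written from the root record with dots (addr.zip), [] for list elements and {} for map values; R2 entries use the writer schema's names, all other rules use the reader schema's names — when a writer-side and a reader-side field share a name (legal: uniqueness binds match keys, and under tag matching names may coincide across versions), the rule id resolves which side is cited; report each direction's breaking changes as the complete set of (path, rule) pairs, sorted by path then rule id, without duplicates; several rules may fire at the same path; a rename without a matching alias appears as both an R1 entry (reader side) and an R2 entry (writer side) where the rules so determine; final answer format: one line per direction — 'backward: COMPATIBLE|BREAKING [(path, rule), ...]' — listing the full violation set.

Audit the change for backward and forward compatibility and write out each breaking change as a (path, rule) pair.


backward: BREAKING [(latitude, R1), (primary, R1)]; forward: COMPATIBLE []

each type pair in Device: writer, then reader
backward for Device (reader v2, writer v1):
  tier: paired with writer tier (State -> State; writer optional)
  primary: paired with writer primary (bool -> bool; writer optional)
  active: paired with writer active (bool -> bool; writer optional)
  weight: paired with writer weight (float32 -> float32; writer required)
  latitude: paired with writer latitude (float64 -> float64; writer optional)
  zip: paired with writer zip (int64 -> int64; writer optional)
  id: paired with writer id (int32 -> int32; writer required)
  violation R1 at latitude
  violation R1 at primary
  => 2 violation(s): backward is BREAKING for Device
forward for Device (reader v1, writer v2):
  tier: paired with writer tier (State -> State; writer optional)
  primary: paired with writer primary (bool -> bool; writer required)
  active: paired with writer active (bool -> bool; writer optional)
  weight: paired with writer weight (float32 -> float32; writer required)
  latitude: paired with writer latitude (float64 -> float64; writer required)
  zip: paired with writer zip (int64 -> int64; writer optional)
  id: paired with writer id (int32 -> int32; writer required)
  => forward verdict for Device: COMPATIBLE, no violations
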